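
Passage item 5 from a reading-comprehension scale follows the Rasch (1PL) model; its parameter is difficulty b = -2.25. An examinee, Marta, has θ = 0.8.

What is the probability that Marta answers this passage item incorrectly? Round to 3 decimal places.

P(θ) = 1 / (1 + exp(−(θ − b)))
Exponent: (0.8 − (-2.25)) = 3.0500
1/(1 + e^{-3.0500}) = 0.9548
P = 0.9548
P(incorrect) = 1 − 0.9548 = 0.0452

0.045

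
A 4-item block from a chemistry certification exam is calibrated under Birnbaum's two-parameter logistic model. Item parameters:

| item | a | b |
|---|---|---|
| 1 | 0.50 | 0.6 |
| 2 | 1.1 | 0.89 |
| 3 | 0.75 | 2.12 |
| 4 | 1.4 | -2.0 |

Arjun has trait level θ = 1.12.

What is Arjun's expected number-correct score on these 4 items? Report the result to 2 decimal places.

P(θ) = 1 / (1 + exp(−a(θ − b)))
P_1 = 1/(1+e^{-0.2600}) = 0.5646
P_2 = 1/(1+e^{-0.2530}) = 0.5629
P_3 = 1/(1+e^{0.7500}) = 0.3208
P_4 = 1/(1+e^{-4.3680}) = 0.9875
E[score] = 0.5646 + 0.5629 + 0.3208 + 0.9875 = 2.4359

2.44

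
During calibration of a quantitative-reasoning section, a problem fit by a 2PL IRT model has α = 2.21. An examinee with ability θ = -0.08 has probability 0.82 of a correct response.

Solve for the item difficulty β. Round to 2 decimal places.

-0.77

P(θ) = 1 / (1 + exp(−α(θ − β)))
logit(0.82) = ln(0.82/0.18) = 1.5163
β = θ − logit/(α) = -0.08 − 1.5163/2.2100 = -0.7661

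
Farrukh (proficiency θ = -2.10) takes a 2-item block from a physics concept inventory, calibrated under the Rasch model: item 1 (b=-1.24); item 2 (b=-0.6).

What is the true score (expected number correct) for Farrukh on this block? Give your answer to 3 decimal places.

P(θ) = 1 / (1 + exp(−(θ − b)))
P_1 = 1/(1+e^{0.8600}) = 0.2973
P_2 = 1/(1+e^{1.5000}) = 0.1824
E[score] = 0.2973 + 0.1824 = 0.4798

0.480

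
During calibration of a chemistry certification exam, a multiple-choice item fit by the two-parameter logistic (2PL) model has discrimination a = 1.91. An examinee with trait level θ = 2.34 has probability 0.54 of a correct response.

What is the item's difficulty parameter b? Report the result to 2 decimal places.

P(θ) = 1 / (1 + exp(−a(θ − b)))
logit(0.54) = ln(0.54/0.46) = 0.1603
b = θ − logit/(a) = 2.34 − 0.1603/1.9100 = 2.2561

2.26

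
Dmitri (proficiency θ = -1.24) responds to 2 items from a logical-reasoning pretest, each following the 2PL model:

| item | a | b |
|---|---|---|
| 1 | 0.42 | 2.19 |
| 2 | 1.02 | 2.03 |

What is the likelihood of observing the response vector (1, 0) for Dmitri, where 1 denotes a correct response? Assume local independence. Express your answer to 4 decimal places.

0.1849

P(θ) = 1 / (1 + exp(−a(θ − b)))
P_1 = 1/(1+e^{1.4406}) = 0.1915
P_2 = 1/(1+e^{3.3354}) = 0.0344
L = P_1 × (1−P_2) = 0.1915 × 0.9656 = 0.18487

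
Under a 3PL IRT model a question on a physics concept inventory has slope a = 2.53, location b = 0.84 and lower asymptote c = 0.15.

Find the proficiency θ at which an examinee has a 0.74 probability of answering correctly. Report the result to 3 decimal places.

P(θ) = c + (1 − c) · 1 / (1 + exp(−a(θ − b)))
Remove guessing floor: (0.74 − 0.15)/(1 − 0.15) = 0.6941
logit = ln(0.6941/0.3059) = 0.8194
θ = b + logit/(a) = 0.84 + 0.8194/2.5300 = 1.1639

1.164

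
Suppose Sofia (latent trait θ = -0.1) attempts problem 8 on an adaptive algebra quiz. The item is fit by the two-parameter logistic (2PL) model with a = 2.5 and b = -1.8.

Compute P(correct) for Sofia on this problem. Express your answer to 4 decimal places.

0.9859

P(θ) = 1 / (1 + exp(−a(θ − b)))
Exponent: 2.5 × (-0.1 − (-1.8)) = 4.2500
1/(1 + e^{-4.2500}) = 0.9859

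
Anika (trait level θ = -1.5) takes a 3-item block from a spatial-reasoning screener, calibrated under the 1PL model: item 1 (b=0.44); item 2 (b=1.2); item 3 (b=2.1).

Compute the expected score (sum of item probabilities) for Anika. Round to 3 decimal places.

0.215

P(θ) = 1 / (1 + exp(−(θ − b)))
P_1 = 1/(1+e^{1.9400}) = 0.1256
P_2 = 1/(1+e^{2.7000}) = 0.0630
P_3 = 1/(1+e^{3.6000}) = 0.0266
E[score] = 0.1256 + 0.0630 + 0.0266 = 0.2152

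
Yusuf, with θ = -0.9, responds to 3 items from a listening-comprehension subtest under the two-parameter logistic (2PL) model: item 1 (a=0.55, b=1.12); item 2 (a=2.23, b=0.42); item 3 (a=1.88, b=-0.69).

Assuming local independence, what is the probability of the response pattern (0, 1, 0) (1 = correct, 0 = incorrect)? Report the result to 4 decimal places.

0.0225

P(θ) = 1 / (1 + exp(−a(θ − b)))
P_1 = 1/(1+e^{1.1110}) = 0.2477
P_2 = 1/(1+e^{2.9436}) = 0.0500
P_3 = 1/(1+e^{0.3948}) = 0.4026
L = (1−P_1) × P_2 × (1−P_3) = 0.7523 × 0.0500 × 0.5974 = 0.02249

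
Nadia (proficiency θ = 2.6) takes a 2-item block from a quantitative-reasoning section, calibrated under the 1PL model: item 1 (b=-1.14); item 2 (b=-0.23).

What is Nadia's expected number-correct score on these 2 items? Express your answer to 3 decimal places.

P(θ) = 1 / (1 + exp(−(θ − b)))
P_1 = 1/(1+e^{-3.7400}) = 0.9768
P_2 = 1/(1+e^{-2.8300}) = 0.9443
E[score] = 0.9768 + 0.9443 = 1.9211

1.921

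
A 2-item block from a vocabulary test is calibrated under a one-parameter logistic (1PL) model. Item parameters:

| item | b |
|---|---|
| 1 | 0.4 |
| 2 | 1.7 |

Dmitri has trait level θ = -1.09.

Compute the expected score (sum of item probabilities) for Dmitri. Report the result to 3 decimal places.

P(θ) = 1 / (1 + exp(−(θ − b)))
P_1 = 1/(1+e^{1.4900}) = 0.1839
P_2 = 1/(1+e^{2.7900}) = 0.0579
E[score] = 0.1839 + 0.0579 = 0.2418

0.242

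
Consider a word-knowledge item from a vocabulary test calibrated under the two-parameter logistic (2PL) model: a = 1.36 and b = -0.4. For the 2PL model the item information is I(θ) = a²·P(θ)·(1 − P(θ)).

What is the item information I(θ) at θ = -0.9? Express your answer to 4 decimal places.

0.4128

P = 1/(1+e^{0.6800}) = 0.3363
P(1−P) = 0.3363 × 0.6637 = 0.2232
I = a² × P(1−P) = 1.36² × 0.2232 = 0.41281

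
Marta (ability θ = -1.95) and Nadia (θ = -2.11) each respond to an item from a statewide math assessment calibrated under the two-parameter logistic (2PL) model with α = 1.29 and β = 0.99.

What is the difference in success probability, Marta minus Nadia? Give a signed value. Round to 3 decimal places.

P(θ) = 1 / (1 + exp(−α(θ − β)))
P(Marta) = 0.0220  [exponent -3.7926]
P(Nadia) = 0.0180  [exponent -3.9990]
Difference = 0.0220 − 0.0180 = 0.0040

0.004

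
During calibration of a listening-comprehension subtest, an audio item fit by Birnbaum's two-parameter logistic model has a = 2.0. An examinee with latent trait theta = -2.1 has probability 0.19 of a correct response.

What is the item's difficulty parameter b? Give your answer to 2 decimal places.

-1.37

P(theta) = 1 / (1 + exp(−a(theta − b)))
logit(0.19) = ln(0.19/0.81) = -1.4500
b = theta − logit/(a) = -2.1 − (-1.4500)/2.0000 = -1.3750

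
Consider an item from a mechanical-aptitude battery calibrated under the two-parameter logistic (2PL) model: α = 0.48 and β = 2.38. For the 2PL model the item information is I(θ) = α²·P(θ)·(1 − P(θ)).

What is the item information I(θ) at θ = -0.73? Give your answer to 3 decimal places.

P = 1/(1+e^{1.4928}) = 0.1835
P(1−P) = 0.1835 × 0.8165 = 0.1498
I = α² × P(1−P) = 0.48² × 0.1498 = 0.03452

0.035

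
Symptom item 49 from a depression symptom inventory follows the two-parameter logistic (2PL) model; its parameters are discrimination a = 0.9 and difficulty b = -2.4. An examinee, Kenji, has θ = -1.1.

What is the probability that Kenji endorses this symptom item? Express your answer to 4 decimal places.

0.7631

P(θ) = 1 / (1 + exp(−a(θ − b)))
Exponent: 0.9 × (-1.1 − (-2.4)) = 1.1700
1/(1 + e^{-1.1700}) = 0.7631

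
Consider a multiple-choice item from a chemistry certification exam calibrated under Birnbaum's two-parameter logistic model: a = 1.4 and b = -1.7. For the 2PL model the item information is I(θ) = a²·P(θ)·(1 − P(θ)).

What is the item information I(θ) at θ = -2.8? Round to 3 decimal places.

0.285

P = 1/(1+e^{1.5400}) = 0.1765
P(1−P) = 0.1765 × 0.8235 = 0.1454
I = a² × P(1−P) = 1.4² × 0.1454 = 0.28493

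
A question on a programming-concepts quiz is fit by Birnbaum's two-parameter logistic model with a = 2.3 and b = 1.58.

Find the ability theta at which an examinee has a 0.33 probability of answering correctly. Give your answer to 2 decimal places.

1.27

P(theta) = 1 / (1 + exp(−a(theta − b)))
logit = ln(0.3300/0.6700) = -0.7082
theta = b + logit/(a) = 1.58 + (-0.7082)/2.3000 = 1.2721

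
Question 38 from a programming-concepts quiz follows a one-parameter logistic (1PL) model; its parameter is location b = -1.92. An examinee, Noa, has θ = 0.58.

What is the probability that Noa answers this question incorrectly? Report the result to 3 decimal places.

P(θ) = 1 / (1 + exp(−(θ − b)))
Exponent: (0.58 − (-1.92)) = 2.5000
1/(1 + e^{-2.5000}) = 0.9241
P = 0.9241
P(incorrect) = 1 − 0.9241 = 0.0759

0.076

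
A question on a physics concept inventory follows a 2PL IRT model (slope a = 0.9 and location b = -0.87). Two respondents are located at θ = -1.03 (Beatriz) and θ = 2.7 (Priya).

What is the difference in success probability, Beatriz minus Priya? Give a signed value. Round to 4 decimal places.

P(θ) = 1 / (1 + exp(−a(θ − b)))
P(Beatriz) = 0.4641  [exponent -0.1440]
P(Priya) = 0.9613  [exponent 3.2130]
Difference = 0.4641 − 0.9613 = -0.4973

-0.4973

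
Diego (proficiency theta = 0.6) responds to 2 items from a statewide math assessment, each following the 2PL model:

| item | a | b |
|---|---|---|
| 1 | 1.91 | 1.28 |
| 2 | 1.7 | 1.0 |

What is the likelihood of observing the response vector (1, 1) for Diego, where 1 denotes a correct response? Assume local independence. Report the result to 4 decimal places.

0.0721

P(theta) = 1 / (1 + exp(−a(theta − b)))
P_1 = 1/(1+e^{1.2988}) = 0.2144
P_2 = 1/(1+e^{0.6800}) = 0.3363
L = P_1 × P_2 = 0.2144 × 0.3363 = 0.07208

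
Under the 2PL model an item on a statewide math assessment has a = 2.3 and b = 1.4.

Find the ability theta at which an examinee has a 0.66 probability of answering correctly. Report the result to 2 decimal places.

1.69

P(theta) = 1 / (1 + exp(−a(theta − b)))
logit = ln(0.6600/0.3400) = 0.6633
theta = b + logit/(a) = 1.4 + 0.6633/2.3000 = 1.6884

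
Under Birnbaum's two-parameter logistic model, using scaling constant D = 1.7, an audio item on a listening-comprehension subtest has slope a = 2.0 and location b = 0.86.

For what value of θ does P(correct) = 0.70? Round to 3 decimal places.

P(θ) = 1 / (1 + exp(−D·a(θ − b)))
logit = ln(0.7000/0.3000) = 0.8473
θ = b + logit/(1.7·a) = 0.86 + 0.8473/3.4000 = 1.1092

1.109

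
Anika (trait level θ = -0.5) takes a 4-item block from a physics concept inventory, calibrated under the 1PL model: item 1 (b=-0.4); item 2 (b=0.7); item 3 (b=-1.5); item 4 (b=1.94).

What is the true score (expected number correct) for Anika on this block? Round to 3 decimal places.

1.518

P(θ) = 1 / (1 + exp(−(θ − b)))
P_1 = 1/(1+e^{0.1000}) = 0.4750
P_2 = 1/(1+e^{1.2000}) = 0.2315
P_3 = 1/(1+e^{-1.0000}) = 0.7311
P_4 = 1/(1+e^{2.4400}) = 0.0802
E[score] = 0.4750 + 0.2315 + 0.7311 + 0.0802 = 1.5177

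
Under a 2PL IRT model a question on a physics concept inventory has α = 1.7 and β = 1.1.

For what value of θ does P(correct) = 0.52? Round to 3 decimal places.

1.147

P(θ) = 1 / (1 + exp(−α(θ − β)))
logit = ln(0.5200/0.4800) = 0.0800
θ = β + logit/(α) = 1.1 + 0.0800/1.7000 = 1.1471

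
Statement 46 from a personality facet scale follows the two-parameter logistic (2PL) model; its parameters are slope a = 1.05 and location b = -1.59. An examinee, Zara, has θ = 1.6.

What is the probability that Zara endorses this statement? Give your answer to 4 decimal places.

P(θ) = 1 / (1 + exp(−a(θ − b)))
Exponent: 1.05 × (1.6 − (-1.59)) = 3.3495
1/(1 + e^{-3.3495}) = 0.9661

0.9661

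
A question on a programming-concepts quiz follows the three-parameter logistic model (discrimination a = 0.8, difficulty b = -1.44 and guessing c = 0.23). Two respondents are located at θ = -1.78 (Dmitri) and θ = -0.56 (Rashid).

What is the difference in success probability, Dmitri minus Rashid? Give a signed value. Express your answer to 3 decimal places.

P(θ) = c + (1 − c) · 1 / (1 + exp(−a(θ − b)))
P(Dmitri) = 0.5630  [exponent -0.2720]
P(Rashid) = 0.7452  [exponent 0.7040]
Difference = 0.5630 − 0.7452 = -0.1822

-0.182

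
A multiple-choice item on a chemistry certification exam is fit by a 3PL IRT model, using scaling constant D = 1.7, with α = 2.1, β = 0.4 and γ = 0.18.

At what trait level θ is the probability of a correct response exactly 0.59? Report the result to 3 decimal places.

0.400

P(θ) = γ + (1 − γ) · 1 / (1 + exp(−D·α(θ − β)))
Remove guessing floor: (0.59 − 0.18)/(1 − 0.18) = 0.5000
logit = ln(0.5000/0.5000) = 0.0000
θ = β + logit/(1.7·α) = 0.4 + 0.0000/3.5700 = 0.4000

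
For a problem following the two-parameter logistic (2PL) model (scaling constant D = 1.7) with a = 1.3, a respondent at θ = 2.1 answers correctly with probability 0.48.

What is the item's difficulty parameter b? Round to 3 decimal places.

P(θ) = 1 / (1 + exp(−D·a(θ − b)))
logit(0.48) = ln(0.48/0.52) = -0.0800
b = θ − logit/(1.7·a) = 2.1 − (-0.0800)/2.2100 = 2.1362

2.136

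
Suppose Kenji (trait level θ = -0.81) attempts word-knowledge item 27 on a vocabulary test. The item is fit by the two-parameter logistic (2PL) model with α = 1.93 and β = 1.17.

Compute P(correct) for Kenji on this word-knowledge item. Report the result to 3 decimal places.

P(θ) = 1 / (1 + exp(−α(θ − β)))
Exponent: 1.93 × (-0.81 − 1.17) = -3.8214
1/(1 + e^{3.8214}) = 0.0214

0.021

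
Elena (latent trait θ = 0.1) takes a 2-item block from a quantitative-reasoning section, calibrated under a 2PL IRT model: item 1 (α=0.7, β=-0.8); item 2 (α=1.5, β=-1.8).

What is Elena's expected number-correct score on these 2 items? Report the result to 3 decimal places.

P(θ) = 1 / (1 + exp(−α(θ − β)))
P_1 = 1/(1+e^{-0.6300}) = 0.6525
P_2 = 1/(1+e^{-2.8500}) = 0.9453
E[score] = 0.6525 + 0.9453 = 1.5978

1.598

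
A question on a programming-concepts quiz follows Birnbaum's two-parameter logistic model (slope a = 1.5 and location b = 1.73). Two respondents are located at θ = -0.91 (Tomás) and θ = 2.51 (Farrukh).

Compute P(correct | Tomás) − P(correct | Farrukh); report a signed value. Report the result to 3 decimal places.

P(θ) = 1 / (1 + exp(−a(θ − b)))
P(Tomás) = 0.0187  [exponent -3.9600]
P(Farrukh) = 0.7631  [exponent 1.1700]
Difference = 0.0187 − 0.7631 = -0.7444

-0.744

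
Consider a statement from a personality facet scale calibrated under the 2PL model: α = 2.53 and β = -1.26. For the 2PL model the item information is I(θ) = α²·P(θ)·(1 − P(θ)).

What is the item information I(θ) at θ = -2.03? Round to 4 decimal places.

P = 1/(1+e^{1.9481}) = 0.1248
P(1−P) = 0.1248 × 0.8752 = 0.1092
I = α² × P(1−P) = 2.53² × 0.1092 = 0.69895

0.6989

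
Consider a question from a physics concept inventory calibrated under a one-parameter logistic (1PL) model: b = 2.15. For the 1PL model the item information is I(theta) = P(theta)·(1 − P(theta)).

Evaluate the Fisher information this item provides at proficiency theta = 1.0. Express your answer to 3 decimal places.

0.183

P = 1/(1+e^{1.1500}) = 0.2405
P(1−P) = 0.2405 × 0.7595 = 0.1827
I = P(1−P) = 0.18265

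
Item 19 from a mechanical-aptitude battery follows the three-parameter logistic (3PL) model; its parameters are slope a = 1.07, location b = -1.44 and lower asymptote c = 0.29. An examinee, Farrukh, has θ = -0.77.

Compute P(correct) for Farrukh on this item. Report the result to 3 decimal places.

0.767

P(θ) = c + (1 − c) · 1 / (1 + exp(−a(θ − b)))
Exponent: 1.07 × (-0.77 − (-1.44)) = 0.7169
1/(1 + e^{-0.7169}) = 0.6719
P = 0.29 + 0.71 × 0.6719 = 0.7671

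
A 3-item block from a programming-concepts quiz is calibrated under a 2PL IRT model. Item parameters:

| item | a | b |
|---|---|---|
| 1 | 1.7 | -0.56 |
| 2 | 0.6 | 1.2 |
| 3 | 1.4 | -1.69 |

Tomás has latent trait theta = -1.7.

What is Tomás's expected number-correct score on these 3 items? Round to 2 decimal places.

0.77

P(theta) = 1 / (1 + exp(−a(theta − b)))
P_1 = 1/(1+e^{1.9380}) = 0.1259
P_2 = 1/(1+e^{1.7400}) = 0.1493
P_3 = 1/(1+e^{0.0140}) = 0.4965
E[score] = 0.1259 + 0.1493 + 0.4965 = 0.7717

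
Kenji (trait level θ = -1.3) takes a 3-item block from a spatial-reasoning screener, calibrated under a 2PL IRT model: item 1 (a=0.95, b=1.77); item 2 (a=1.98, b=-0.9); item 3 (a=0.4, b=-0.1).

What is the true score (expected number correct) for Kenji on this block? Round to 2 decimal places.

0.75

P(θ) = 1 / (1 + exp(−a(θ − b)))
P_1 = 1/(1+e^{2.9165}) = 0.0513
P_2 = 1/(1+e^{0.7920}) = 0.3117
P_3 = 1/(1+e^{0.4800}) = 0.3823
E[score] = 0.0513 + 0.3117 + 0.3823 = 0.7453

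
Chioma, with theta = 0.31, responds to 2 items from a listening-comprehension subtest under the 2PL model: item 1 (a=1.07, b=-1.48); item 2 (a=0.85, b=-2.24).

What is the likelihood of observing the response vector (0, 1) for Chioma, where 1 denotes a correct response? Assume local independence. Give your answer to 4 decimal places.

0.1152

P(theta) = 1 / (1 + exp(−a(theta − b)))
P_1 = 1/(1+e^{-1.9153}) = 0.8716
P_2 = 1/(1+e^{-2.1675}) = 0.8973
L = (1−P_1) × P_2 = 0.1284 × 0.8973 = 0.11520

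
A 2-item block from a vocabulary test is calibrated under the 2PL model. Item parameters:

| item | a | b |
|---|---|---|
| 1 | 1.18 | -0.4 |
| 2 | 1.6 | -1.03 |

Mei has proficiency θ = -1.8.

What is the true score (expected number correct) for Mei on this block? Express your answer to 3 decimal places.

P(θ) = 1 / (1 + exp(−a(θ − b)))
P_1 = 1/(1+e^{1.6520}) = 0.1608
P_2 = 1/(1+e^{1.2320}) = 0.2258
E[score] = 0.1608 + 0.2258 = 0.3867

0.387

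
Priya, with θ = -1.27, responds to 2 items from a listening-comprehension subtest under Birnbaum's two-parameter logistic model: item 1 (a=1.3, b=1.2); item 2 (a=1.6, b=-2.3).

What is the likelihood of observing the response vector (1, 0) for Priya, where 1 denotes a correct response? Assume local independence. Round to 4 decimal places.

0.0063

P(θ) = 1 / (1 + exp(−a(θ − b)))
P_1 = 1/(1+e^{3.2110}) = 0.0388
P_2 = 1/(1+e^{-1.6480}) = 0.8386
L = P_1 × (1−P_2) = 0.0388 × 0.1614 = 0.00625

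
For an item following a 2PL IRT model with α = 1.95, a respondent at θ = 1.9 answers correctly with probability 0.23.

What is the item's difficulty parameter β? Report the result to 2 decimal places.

P(θ) = 1 / (1 + exp(−α(θ − β)))
logit(0.23) = ln(0.23/0.77) = -1.2083
β = θ − logit/(α) = 1.9 − (-1.2083)/1.9500 = 2.5196

2.52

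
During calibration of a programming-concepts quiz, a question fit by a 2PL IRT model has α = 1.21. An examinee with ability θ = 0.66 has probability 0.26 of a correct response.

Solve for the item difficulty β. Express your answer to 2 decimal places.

P(θ) = 1 / (1 + exp(−α(θ − β)))
logit(0.26) = ln(0.26/0.74) = -1.0460
β = θ − logit/(α) = 0.66 − (-1.0460)/1.2100 = 1.5244

1.52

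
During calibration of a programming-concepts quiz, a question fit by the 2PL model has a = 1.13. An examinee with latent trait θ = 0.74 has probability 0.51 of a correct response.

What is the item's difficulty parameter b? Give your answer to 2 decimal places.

0.70

P(θ) = 1 / (1 + exp(−a(θ − b)))
logit(0.51) = ln(0.51/0.49) = 0.0400
b = θ − logit/(a) = 0.74 − 0.0400/1.1300 = 0.7046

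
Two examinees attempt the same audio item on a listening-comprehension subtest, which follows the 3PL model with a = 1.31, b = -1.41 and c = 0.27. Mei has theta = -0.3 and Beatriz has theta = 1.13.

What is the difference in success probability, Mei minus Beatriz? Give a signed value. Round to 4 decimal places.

P(theta) = c + (1 − c) · 1 / (1 + exp(−a(theta − b)))
P(Mei) = 0.8618  [exponent 1.4541]
P(Beatriz) = 0.9747  [exponent 3.3274]
Difference = 0.8618 − 0.9747 = -0.1130

-0.1130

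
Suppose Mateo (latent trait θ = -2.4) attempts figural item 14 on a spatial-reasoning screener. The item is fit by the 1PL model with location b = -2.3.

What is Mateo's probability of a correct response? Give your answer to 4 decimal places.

P(θ) = 1 / (1 + exp(−(θ − b)))
Exponent: (-2.4 − (-2.3)) = -0.1000
1/(1 + e^{0.1000}) = 0.4750
P = 0.4750

0.4750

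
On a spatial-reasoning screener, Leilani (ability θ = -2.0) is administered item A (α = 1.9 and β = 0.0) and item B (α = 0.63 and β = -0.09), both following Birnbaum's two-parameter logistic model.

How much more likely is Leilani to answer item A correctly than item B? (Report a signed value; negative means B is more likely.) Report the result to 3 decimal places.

P(θ) = 1 / (1 + exp(−α(θ − β)))
P_A = 0.0219
P_B = 0.2309
P_A − P_B = -0.2090

-0.209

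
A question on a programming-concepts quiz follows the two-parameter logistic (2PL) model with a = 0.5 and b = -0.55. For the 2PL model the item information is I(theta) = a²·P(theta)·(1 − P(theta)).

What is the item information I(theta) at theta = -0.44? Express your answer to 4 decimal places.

0.0625

P = 1/(1+e^{-0.0550}) = 0.5137
P(1−P) = 0.5137 × 0.4863 = 0.2498
I = a² × P(1−P) = 0.5² × 0.2498 = 0.06245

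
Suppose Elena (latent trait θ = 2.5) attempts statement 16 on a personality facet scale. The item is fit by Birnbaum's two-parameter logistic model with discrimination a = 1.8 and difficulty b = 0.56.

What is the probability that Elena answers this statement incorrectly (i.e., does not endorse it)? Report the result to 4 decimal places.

P(θ) = 1 / (1 + exp(−a(θ − b)))
Exponent: 1.8 × (2.5 − 0.56) = 3.4920
1/(1 + e^{-3.4920}) = 0.9705
P(incorrect) = 1 − 0.9705 = 0.0295

0.0295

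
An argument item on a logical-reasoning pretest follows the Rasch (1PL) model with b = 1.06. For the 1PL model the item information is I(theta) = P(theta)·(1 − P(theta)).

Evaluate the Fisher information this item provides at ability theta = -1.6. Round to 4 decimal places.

P = 1/(1+e^{2.6600}) = 0.0654
P(1−P) = 0.0654 × 0.9346 = 0.0611
I = P(1−P) = 0.06110

0.0611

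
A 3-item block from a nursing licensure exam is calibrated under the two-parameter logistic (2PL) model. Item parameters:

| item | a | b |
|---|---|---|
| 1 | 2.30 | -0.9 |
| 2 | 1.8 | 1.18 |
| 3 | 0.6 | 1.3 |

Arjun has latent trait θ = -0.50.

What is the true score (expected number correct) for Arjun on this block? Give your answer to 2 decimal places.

1.01

P(θ) = 1 / (1 + exp(−a(θ − b)))
P_1 = 1/(1+e^{-0.9200}) = 0.7150
P_2 = 1/(1+e^{3.0240}) = 0.0464
P_3 = 1/(1+e^{1.0800}) = 0.2535
E[score] = 0.7150 + 0.0464 + 0.2535 = 1.0149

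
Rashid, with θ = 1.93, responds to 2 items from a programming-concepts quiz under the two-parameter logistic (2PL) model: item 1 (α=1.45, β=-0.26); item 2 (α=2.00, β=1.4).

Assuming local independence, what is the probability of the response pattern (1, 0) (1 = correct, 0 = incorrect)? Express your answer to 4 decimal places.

0.2470

P(θ) = 1 / (1 + exp(−α(θ − β)))
P_1 = 1/(1+e^{-3.1755}) = 0.9599
P_2 = 1/(1+e^{-1.0600}) = 0.7427
L = P_1 × (1−P_2) = 0.9599 × 0.2573 = 0.24699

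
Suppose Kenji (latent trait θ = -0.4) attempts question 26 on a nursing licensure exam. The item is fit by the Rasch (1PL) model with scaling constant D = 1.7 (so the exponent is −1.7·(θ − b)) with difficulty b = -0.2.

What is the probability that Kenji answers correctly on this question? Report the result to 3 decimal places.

0.416

P(θ) = 1 / (1 + exp(−D·(θ − b)))
Exponent: 1.7 × (-0.4 − (-0.2)) = -0.3400
1/(1 + e^{0.3400}) = 0.4158
P = 0.4158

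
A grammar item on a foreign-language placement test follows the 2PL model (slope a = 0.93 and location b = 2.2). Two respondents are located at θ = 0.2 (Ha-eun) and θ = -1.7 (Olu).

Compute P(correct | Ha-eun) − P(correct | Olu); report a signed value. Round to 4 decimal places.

P(θ) = 1 / (1 + exp(−a(θ − b)))
P(Ha-eun) = 0.1347  [exponent -1.8600]
P(Olu) = 0.0259  [exponent -3.6270]
Difference = 0.1347 − 0.0259 = 0.1088

0.1088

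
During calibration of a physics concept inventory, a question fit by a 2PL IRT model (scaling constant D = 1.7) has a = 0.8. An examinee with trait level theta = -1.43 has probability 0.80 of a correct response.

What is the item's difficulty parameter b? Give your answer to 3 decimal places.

-2.449

P(theta) = 1 / (1 + exp(−D·a(theta − b)))
logit(0.80) = ln(0.80/0.20) = 1.3863
b = theta − logit/(1.7·a) = -1.43 − 1.3863/1.3600 = -2.4493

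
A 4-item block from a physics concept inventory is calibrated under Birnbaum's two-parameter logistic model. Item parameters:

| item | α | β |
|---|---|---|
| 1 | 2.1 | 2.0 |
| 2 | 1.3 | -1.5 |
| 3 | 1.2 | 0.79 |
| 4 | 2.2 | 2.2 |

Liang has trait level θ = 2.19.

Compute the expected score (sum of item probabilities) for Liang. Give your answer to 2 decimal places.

2.93

P(θ) = 1 / (1 + exp(−α(θ − β)))
P_1 = 1/(1+e^{-0.3990}) = 0.5984
P_2 = 1/(1+e^{-4.7970}) = 0.9918
P_3 = 1/(1+e^{-1.6800}) = 0.8429
P_4 = 1/(1+e^{0.0220}) = 0.4945
E[score] = 0.5984 + 0.9918 + 0.8429 + 0.4945 = 2.9277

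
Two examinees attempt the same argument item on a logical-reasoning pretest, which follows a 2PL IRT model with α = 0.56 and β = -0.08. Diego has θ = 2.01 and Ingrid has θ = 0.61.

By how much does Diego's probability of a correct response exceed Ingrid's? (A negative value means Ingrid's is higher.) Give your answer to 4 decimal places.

0.1678

P(θ) = 1 / (1 + exp(−α(θ − β)))
P(Diego) = 0.7632  [exponent 1.1704]
P(Ingrid) = 0.5954  [exponent 0.3864]
Difference = 0.7632 − 0.5954 = 0.1678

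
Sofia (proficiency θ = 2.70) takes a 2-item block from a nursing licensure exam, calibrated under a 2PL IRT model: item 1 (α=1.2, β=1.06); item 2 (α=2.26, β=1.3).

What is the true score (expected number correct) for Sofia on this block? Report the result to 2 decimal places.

P(θ) = 1 / (1 + exp(−α(θ − β)))
P_1 = 1/(1+e^{-1.9680}) = 0.8774
P_2 = 1/(1+e^{-3.1640}) = 0.9595
E[score] = 0.8774 + 0.9595 = 1.8369

1.84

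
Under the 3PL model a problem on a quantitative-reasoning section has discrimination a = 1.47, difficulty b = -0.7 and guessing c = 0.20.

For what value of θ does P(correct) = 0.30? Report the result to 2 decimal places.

-2.02

P(θ) = c + (1 − c) · 1 / (1 + exp(−a(θ − b)))
Remove guessing floor: (0.30 − 0.20)/(1 − 0.20) = 0.1250
logit = ln(0.1250/0.8750) = -1.9459
θ = b + logit/(a) = -0.7 + (-1.9459)/1.4700 = -2.0237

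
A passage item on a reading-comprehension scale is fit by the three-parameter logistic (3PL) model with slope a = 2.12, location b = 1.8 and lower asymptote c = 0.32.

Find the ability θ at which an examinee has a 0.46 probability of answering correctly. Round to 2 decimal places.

P(θ) = c + (1 − c) · 1 / (1 + exp(−a(θ − b)))
Remove guessing floor: (0.46 − 0.32)/(1 − 0.32) = 0.2059
logit = ln(0.2059/0.7941) = -1.3499
θ = b + logit/(a) = 1.8 + (-1.3499)/2.1200 = 1.1632

1.16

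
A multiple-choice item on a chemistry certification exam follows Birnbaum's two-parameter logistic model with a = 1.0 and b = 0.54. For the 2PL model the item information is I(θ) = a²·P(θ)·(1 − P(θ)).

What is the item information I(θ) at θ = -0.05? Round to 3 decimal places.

0.229

P = 1/(1+e^{0.5900}) = 0.3566
P(1−P) = 0.3566 × 0.6434 = 0.2294
I = a² × P(1−P) = 1.0² × 0.2294 = 0.22945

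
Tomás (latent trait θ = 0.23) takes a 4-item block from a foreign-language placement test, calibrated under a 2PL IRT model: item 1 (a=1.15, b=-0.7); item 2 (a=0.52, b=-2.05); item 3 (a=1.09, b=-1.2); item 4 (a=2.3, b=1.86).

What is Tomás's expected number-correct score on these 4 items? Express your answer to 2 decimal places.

2.36

P(θ) = 1 / (1 + exp(−a(θ − b)))
P_1 = 1/(1+e^{-1.0695}) = 0.7445
P_2 = 1/(1+e^{-1.1856}) = 0.7660
P_3 = 1/(1+e^{-1.5587}) = 0.8262
P_4 = 1/(1+e^{3.7490}) = 0.0230
E[score] = 0.7445 + 0.7660 + 0.8262 + 0.0230 = 2.3596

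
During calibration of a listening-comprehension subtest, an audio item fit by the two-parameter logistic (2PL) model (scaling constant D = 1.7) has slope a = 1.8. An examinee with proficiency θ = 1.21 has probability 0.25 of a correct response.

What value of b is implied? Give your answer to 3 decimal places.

1.569

P(θ) = 1 / (1 + exp(−D·a(θ − b)))
logit(0.25) = ln(0.25/0.75) = -1.0986
b = θ − logit/(1.7·a) = 1.21 − (-1.0986)/3.0600 = 1.5690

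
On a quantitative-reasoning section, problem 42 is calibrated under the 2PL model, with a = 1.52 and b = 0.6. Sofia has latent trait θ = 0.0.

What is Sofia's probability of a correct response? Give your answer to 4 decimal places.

P(θ) = 1 / (1 + exp(−a(θ − b)))
Exponent: 1.52 × (0.0 − 0.6) = -0.9120
1/(1 + e^{0.9120}) = 0.2866

0.2866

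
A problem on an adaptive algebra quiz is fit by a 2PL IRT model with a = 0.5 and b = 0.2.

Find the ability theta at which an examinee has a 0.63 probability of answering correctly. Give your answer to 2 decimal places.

P(theta) = 1 / (1 + exp(−a(theta − b)))
logit = ln(0.6300/0.3700) = 0.5322
theta = b + logit/(a) = 0.2 + 0.5322/0.5000 = 1.2644

1.26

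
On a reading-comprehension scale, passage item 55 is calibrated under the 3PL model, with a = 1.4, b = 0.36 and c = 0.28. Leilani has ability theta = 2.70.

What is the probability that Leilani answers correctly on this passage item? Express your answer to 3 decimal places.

P(theta) = c + (1 − c) · 1 / (1 + exp(−a(theta − b)))
Exponent: 1.4 × (2.70 − 0.36) = 3.2760
1/(1 + e^{-3.2760}) = 0.9636
P = 0.28 + 0.72 × 0.9636 = 0.9738

0.974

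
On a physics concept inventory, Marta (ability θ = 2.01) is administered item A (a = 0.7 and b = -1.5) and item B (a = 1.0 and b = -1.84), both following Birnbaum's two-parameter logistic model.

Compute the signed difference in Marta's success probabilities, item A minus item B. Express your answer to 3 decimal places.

-0.058

P(θ) = 1 / (1 + exp(−a(θ − b)))
P_A = 0.9211
P_B = 0.9792
P_A − P_B = -0.0581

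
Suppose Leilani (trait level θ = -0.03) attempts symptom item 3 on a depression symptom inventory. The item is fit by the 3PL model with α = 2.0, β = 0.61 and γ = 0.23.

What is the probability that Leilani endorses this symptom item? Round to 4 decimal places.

0.3975

P(θ) = γ + (1 − γ) · 1 / (1 + exp(−α(θ − β)))
Exponent: 2.0 × (-0.03 − 0.61) = -1.2800
1/(1 + e^{1.2800}) = 0.2176
P = 0.23 + 0.77 × 0.2176 = 0.3975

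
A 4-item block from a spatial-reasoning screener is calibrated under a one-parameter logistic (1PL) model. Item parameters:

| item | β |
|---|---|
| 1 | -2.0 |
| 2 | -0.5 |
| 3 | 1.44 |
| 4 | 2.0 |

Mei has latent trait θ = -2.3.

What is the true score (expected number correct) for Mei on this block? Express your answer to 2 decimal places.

P(θ) = 1 / (1 + exp(−(θ − β)))
P_1 = 1/(1+e^{0.3000}) = 0.4256
P_2 = 1/(1+e^{1.8000}) = 0.1419
P_3 = 1/(1+e^{3.7400}) = 0.0232
P_4 = 1/(1+e^{4.3000}) = 0.0134
E[score] = 0.4256 + 0.1419 + 0.0232 + 0.0134 = 0.6040

0.60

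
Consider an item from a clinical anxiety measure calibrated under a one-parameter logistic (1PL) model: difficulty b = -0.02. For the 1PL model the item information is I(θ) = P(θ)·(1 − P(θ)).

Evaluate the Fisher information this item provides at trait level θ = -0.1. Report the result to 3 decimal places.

P = 1/(1+e^{0.0800}) = 0.4800
P(1−P) = 0.4800 × 0.5200 = 0.2496
I = P(1−P) = 0.24960

0.250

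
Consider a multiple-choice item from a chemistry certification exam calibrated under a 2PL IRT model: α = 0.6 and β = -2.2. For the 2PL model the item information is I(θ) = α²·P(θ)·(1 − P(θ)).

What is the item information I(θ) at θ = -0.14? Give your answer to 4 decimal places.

0.0628

P = 1/(1+e^{-1.2360}) = 0.7749
P(1−P) = 0.7749 × 0.2251 = 0.1744
I = α² × P(1−P) = 0.6² × 0.1744 = 0.06280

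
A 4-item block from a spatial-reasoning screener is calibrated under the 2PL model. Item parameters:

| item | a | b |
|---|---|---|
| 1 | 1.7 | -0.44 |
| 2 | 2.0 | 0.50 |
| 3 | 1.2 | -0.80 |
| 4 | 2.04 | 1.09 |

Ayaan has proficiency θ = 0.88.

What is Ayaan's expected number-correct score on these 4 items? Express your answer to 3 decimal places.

P(θ) = 1 / (1 + exp(−a(θ − b)))
P_1 = 1/(1+e^{-2.2440}) = 0.9041
P_2 = 1/(1+e^{-0.7600}) = 0.6814
P_3 = 1/(1+e^{-2.0160}) = 0.8825
P_4 = 1/(1+e^{0.4284}) = 0.3945
E[score] = 0.9041 + 0.6814 + 0.8825 + 0.3945 = 2.8625

2.862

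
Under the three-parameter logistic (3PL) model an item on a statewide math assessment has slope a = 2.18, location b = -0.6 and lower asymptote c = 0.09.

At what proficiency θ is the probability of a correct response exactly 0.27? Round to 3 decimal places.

-1.242

P(θ) = c + (1 − c) · 1 / (1 + exp(−a(θ − b)))
Remove guessing floor: (0.27 − 0.09)/(1 − 0.09) = 0.1978
logit = ln(0.1978/0.8022) = -1.4001
θ = b + logit/(a) = -0.6 + (-1.4001)/2.1800 = -1.2422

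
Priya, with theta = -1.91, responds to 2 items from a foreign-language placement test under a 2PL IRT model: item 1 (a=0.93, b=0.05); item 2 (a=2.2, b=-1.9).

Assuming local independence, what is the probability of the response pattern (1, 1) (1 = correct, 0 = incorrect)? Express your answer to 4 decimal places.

P(theta) = 1 / (1 + exp(−a(theta − b)))
P_1 = 1/(1+e^{1.8228}) = 0.1391
P_2 = 1/(1+e^{0.0220}) = 0.4945
L = P_1 × P_2 = 0.1391 × 0.4945 = 0.06878

0.0688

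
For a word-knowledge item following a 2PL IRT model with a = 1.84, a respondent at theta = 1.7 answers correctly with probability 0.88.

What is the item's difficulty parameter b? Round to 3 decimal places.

0.617

P(theta) = 1 / (1 + exp(−a(theta − b)))
logit(0.88) = ln(0.88/0.12) = 1.9924
b = theta − logit/(a) = 1.7 − 1.9924/1.8400 = 0.6172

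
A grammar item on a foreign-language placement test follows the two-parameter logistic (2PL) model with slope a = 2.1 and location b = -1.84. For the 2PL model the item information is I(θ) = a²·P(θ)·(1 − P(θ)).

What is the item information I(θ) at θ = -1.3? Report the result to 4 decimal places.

P = 1/(1+e^{-1.1340}) = 0.7566
P(1−P) = 0.7566 × 0.2434 = 0.1842
I = a² × P(1−P) = 2.1² × 0.1842 = 0.81218

0.8122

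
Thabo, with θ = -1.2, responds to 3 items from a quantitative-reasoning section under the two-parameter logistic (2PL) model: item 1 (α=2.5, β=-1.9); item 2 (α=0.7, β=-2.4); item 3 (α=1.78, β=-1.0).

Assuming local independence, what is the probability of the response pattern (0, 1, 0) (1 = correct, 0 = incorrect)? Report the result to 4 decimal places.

P(θ) = 1 / (1 + exp(−α(θ − β)))
P_1 = 1/(1+e^{-1.7500}) = 0.8520
P_2 = 1/(1+e^{-0.8400}) = 0.6985
P_3 = 1/(1+e^{0.3560}) = 0.4119
L = (1−P_1) × P_2 × (1−P_3) = 0.1480 × 0.6985 × 0.5881 = 0.06081

0.0608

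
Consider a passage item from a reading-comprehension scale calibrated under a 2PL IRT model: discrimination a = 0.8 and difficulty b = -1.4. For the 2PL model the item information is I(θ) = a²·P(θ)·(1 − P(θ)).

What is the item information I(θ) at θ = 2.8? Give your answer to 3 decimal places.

P = 1/(1+e^{-3.3600}) = 0.9664
P(1−P) = 0.9664 × 0.0336 = 0.0324
I = a² × P(1−P) = 0.8² × 0.0324 = 0.02076

0.021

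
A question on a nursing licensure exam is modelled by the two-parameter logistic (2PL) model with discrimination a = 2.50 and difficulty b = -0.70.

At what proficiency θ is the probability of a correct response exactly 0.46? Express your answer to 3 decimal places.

-0.764

P(θ) = 1 / (1 + exp(−a(θ − b)))
logit = ln(0.4600/0.5400) = -0.1603
θ = b + logit/(a) = -0.70 + (-0.1603)/2.5000 = -0.7641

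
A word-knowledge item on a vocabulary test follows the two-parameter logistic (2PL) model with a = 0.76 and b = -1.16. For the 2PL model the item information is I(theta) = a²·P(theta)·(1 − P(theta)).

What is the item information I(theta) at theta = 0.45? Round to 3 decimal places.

0.101

P = 1/(1+e^{-1.2236}) = 0.7727
P(1−P) = 0.7727 × 0.2273 = 0.1756
I = a² × P(1−P) = 0.76² × 0.1756 = 0.10145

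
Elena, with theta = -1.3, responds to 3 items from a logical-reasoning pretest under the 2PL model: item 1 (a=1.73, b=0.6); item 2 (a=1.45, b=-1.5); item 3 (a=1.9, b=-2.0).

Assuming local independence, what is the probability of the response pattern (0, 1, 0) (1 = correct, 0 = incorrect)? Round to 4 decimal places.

0.1153

P(theta) = 1 / (1 + exp(−a(theta − b)))
P_1 = 1/(1+e^{3.2870}) = 0.0360
P_2 = 1/(1+e^{-0.2900}) = 0.5720
P_3 = 1/(1+e^{-1.3300}) = 0.7908
L = (1−P_1) × P_2 × (1−P_3) = 0.9640 × 0.5720 × 0.2092 = 0.11533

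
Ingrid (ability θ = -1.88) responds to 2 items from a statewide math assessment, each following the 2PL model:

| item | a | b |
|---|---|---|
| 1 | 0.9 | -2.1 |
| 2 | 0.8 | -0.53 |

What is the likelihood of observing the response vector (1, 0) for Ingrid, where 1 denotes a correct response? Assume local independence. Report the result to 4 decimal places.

0.4101

P(θ) = 1 / (1 + exp(−a(θ − b)))
P_1 = 1/(1+e^{-0.1980}) = 0.5493
P_2 = 1/(1+e^{1.0800}) = 0.2535
L = P_1 × (1−P_2) = 0.5493 × 0.7465 = 0.41008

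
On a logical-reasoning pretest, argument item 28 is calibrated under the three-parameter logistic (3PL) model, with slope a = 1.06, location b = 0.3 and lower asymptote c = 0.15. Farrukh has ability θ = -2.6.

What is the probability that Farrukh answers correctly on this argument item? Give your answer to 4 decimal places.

0.1876

P(θ) = c + (1 − c) · 1 / (1 + exp(−a(θ − b)))
Exponent: 1.06 × (-2.6 − 0.3) = -3.0740
1/(1 + e^{3.0740}) = 0.0442
P = 0.15 + 0.85 × 0.0442 = 0.1876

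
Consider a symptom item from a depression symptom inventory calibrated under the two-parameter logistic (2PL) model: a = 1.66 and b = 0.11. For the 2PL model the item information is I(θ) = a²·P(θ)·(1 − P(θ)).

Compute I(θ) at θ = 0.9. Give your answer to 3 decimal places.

0.461

P = 1/(1+e^{-1.3114}) = 0.7877
P(1−P) = 0.7877 × 0.2123 = 0.1672
I = a² × P(1−P) = 1.66² × 0.1672 = 0.46074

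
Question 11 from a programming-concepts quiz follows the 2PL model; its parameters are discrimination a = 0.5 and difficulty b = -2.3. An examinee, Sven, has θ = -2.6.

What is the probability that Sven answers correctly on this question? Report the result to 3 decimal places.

P(θ) = 1 / (1 + exp(−a(θ − b)))
Exponent: 0.5 × (-2.6 − (-2.3)) = -0.1500
1/(1 + e^{0.1500}) = 0.4626

0.463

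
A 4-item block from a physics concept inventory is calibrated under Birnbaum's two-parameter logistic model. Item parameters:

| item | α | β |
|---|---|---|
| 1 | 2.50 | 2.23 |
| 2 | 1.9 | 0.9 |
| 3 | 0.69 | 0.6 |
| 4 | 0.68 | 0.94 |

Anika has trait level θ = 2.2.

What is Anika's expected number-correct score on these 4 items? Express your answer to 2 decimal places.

P(θ) = 1 / (1 + exp(−α(θ − β)))
P_1 = 1/(1+e^{0.0750}) = 0.4813
P_2 = 1/(1+e^{-2.4700}) = 0.9220
P_3 = 1/(1+e^{-1.1040}) = 0.7510
P_4 = 1/(1+e^{-0.8568}) = 0.7020
E[score] = 0.4813 + 0.9220 + 0.7510 + 0.7020 = 2.8563

2.86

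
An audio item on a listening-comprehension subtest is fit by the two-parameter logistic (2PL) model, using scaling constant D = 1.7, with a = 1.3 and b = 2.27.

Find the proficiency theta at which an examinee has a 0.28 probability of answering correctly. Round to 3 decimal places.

P(theta) = 1 / (1 + exp(−D·a(theta − b)))
logit = ln(0.2800/0.7200) = -0.9445
theta = b + logit/(1.7·a) = 2.27 + (-0.9445)/2.2100 = 1.8426

1.843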